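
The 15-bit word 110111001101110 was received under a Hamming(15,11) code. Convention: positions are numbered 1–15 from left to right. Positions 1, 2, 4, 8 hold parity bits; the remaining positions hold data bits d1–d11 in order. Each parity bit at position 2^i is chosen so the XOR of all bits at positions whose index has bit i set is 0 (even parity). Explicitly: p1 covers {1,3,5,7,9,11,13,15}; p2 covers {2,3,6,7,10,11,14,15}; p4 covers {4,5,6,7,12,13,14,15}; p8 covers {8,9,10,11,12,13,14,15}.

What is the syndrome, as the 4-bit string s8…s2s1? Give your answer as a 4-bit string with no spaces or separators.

s1 (pos 1,3,5,7,9,11,13,15): 1⊕0⊕1⊕0⊕1⊕0⊕1⊕0 = 0
s2 (pos 2,3,6,7,10,11,14,15): 1⊕0⊕1⊕0⊕1⊕0⊕1⊕0 = 0
s4 (pos 4,5,6,7,12,13,14,15): 1⊕1⊕1⊕0⊕1⊕1⊕1⊕0 = 0
s8 (pos 8,9,10,11,12,13,14,15): 0⊕1⊕1⊕0⊕1⊕1⊕1⊕0 = 1
Syndrome s8…s1 = 1000 → error at position 8.

1000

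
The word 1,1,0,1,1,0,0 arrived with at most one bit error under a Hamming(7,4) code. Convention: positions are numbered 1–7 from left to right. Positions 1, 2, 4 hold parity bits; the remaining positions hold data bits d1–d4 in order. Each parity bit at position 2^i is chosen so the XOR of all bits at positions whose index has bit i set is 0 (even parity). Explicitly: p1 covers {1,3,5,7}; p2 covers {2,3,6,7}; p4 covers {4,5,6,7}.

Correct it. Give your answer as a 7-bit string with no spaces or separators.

s1 (pos 1,3,5,7): 1⊕0⊕1⊕0 = 0
s2 (pos 2,3,6,7): 1⊕0⊕0⊕0 = 1
s4 (pos 4,5,6,7): 1⊕1⊕0⊕0 = 0
Syndrome s4…s1 = 010 → error at position 2.
Flip position 2: 1101100 → 1001100

1001100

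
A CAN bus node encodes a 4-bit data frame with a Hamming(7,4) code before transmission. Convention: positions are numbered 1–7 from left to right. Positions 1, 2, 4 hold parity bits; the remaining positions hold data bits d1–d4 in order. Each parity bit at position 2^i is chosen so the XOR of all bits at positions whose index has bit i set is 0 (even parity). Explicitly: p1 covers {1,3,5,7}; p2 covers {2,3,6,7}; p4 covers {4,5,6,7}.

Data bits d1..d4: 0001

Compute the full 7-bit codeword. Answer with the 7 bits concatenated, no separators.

1101001

Place data at non-parity positions: p1 p2 0 p4 0 0 1
p1 (pos 1,3,5,7): XOR of data positions = 0⊕0⊕1 = 1
p2 (pos 2,3,6,7): XOR of data positions = 0⊕0⊕1 = 1
p4 (pos 4,5,6,7): XOR of data positions = 0⊕0⊕1 = 1
Codeword: 1101001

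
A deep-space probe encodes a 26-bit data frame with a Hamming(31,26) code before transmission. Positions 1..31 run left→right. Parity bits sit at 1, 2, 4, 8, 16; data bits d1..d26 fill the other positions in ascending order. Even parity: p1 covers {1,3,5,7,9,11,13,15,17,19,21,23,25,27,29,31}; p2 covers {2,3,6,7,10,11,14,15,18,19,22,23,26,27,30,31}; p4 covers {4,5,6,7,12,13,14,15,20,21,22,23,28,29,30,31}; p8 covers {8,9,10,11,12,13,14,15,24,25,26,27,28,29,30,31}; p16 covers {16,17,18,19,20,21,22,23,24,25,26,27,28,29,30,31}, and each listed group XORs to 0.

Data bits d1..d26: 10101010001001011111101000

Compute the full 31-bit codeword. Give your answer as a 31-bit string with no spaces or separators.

Place data at non-parity positions: p1 p2 1 p4 0 1 0 p8 1 0 1 0 0 0 1 p16 0 0 1 0 1 1 1 1 1 1 0 1 0 0 0
p1 (pos 1,3,5,7,9,11,13,15,17,19,21,23,25,27,29,31): XOR of data positions = 1⊕0⊕0⊕1⊕1⊕0⊕1⊕0⊕1⊕1⊕1⊕1⊕0⊕0⊕0 = 0
p2 (pos 2,3,6,7,10,11,14,15,18,19,22,23,26,27,30,31): XOR of data positions = 1⊕1⊕0⊕0⊕1⊕0⊕1⊕0⊕1⊕1⊕1⊕1⊕0⊕0⊕0 = 0
p4 (pos 4,5,6,7,12,13,14,15,20,21,22,23,28,29,30,31): XOR of data positions = 0⊕1⊕0⊕0⊕0⊕0⊕1⊕0⊕1⊕1⊕1⊕1⊕0⊕0⊕0 = 0
p8 (pos 8,9,10,11,12,13,14,15,24,25,26,27,28,29,30,31): XOR of data positions = 1⊕0⊕1⊕0⊕0⊕0⊕1⊕1⊕1⊕1⊕0⊕1⊕0⊕0⊕0 = 1
p16 (pos 16,17,18,19,20,21,22,23,24,25,26,27,28,29,30,31): XOR of data positions = 0⊕0⊕1⊕0⊕1⊕1⊕1⊕1⊕1⊕1⊕0⊕1⊕0⊕0⊕0 = 0
Codeword: 0010010110100010001011111101000

0010010110100010001011111101000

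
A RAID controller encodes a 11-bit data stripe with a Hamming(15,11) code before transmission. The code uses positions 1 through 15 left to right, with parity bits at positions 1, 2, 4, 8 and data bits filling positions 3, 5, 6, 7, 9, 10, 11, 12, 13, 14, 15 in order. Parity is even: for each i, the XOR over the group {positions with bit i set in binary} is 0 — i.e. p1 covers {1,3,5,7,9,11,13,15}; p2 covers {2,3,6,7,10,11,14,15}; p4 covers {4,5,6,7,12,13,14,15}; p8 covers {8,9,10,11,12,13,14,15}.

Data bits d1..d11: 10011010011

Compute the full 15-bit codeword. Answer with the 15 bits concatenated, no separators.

Place data at non-parity positions: p1 p2 1 p4 0 0 1 p8 1 0 1 0 0 1 1
p1 (pos 1,3,5,7,9,11,13,15): XOR of data positions = 1⊕0⊕1⊕1⊕1⊕0⊕1 = 1
p2 (pos 2,3,6,7,10,11,14,15): XOR of data positions = 1⊕0⊕1⊕0⊕1⊕1⊕1 = 1
p4 (pos 4,5,6,7,12,13,14,15): XOR of data positions = 0⊕0⊕1⊕0⊕0⊕1⊕1 = 1
p8 (pos 8,9,10,11,12,13,14,15): XOR of data positions = 1⊕0⊕1⊕0⊕0⊕1⊕1 = 0
Codeword: 111100101010011

111100101010011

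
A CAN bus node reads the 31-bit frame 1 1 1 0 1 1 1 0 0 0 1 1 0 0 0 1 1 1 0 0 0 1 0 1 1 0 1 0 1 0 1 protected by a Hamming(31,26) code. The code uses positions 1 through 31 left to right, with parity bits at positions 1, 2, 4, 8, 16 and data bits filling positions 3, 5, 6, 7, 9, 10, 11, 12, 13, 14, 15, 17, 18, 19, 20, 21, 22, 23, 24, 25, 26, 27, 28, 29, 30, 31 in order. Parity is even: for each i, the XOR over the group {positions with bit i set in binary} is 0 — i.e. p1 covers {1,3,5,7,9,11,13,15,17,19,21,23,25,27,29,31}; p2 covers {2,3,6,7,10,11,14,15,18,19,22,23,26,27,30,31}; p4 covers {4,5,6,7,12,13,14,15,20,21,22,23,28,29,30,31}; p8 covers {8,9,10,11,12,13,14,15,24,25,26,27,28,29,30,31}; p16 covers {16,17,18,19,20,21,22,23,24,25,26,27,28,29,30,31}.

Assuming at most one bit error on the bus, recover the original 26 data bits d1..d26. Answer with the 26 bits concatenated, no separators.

s1 (pos 1,3,5,7,9,11,13,15,17,19,21,23,25,27,29,31): 1⊕1⊕1⊕1⊕0⊕1⊕0⊕0⊕1⊕0⊕0⊕0⊕1⊕1⊕1⊕1 = 0
s2 (pos 2,3,6,7,10,11,14,15,18,19,22,23,26,27,30,31): 1⊕1⊕1⊕1⊕0⊕1⊕0⊕0⊕1⊕0⊕1⊕0⊕0⊕1⊕0⊕1 = 1
s4 (pos 4,5,6,7,12,13,14,15,20,21,22,23,28,29,30,31): 0⊕1⊕1⊕1⊕1⊕0⊕0⊕0⊕0⊕0⊕1⊕0⊕0⊕1⊕0⊕1 = 1
s8 (pos 8,9,10,11,12,13,14,15,24,25,26,27,28,29,30,31): 0⊕0⊕0⊕1⊕1⊕0⊕0⊕0⊕1⊕1⊕0⊕1⊕0⊕1⊕0⊕1 = 1
s16 (pos 16,17,18,19,20,21,22,23,24,25,26,27,28,29,30,31): 1⊕1⊕1⊕0⊕0⊕0⊕1⊕0⊕1⊕1⊕0⊕1⊕0⊕1⊕0⊕1 = 1
Syndrome s16…s1 = 11110 → error at position 30.
Flip position 30: 1110111000110001110001011010101 → 1110111000110001110001011010111
Read data bits from positions 3,5,6,7,9,10,11,12,13,14,15,17,18,19,20,21,22,23,24,25,26,27,28,29,30,31: 11110011000110001011010111

11110011000110001011010111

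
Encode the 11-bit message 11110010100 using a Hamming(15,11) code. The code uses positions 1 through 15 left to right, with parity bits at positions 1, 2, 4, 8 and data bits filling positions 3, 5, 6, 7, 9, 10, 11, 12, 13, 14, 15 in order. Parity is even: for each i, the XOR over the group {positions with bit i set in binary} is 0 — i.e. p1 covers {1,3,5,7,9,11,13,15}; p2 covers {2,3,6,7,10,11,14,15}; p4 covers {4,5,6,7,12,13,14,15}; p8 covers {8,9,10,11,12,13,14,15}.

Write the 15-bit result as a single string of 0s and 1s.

Place data at non-parity positions: p1 p2 1 p4 1 1 1 p8 0 0 1 0 1 0 0
p1 (pos 1,3,5,7,9,11,13,15): XOR of data positions = 1⊕1⊕1⊕0⊕1⊕1⊕0 = 1
p2 (pos 2,3,6,7,10,11,14,15): XOR of data positions = 1⊕1⊕1⊕0⊕1⊕0⊕0 = 0
p4 (pos 4,5,6,7,12,13,14,15): XOR of data positions = 1⊕1⊕1⊕0⊕1⊕0⊕0 = 0
p8 (pos 8,9,10,11,12,13,14,15): XOR of data positions = 0⊕0⊕1⊕0⊕1⊕0⊕0 = 0
Codeword: 101011100010100

101011100010100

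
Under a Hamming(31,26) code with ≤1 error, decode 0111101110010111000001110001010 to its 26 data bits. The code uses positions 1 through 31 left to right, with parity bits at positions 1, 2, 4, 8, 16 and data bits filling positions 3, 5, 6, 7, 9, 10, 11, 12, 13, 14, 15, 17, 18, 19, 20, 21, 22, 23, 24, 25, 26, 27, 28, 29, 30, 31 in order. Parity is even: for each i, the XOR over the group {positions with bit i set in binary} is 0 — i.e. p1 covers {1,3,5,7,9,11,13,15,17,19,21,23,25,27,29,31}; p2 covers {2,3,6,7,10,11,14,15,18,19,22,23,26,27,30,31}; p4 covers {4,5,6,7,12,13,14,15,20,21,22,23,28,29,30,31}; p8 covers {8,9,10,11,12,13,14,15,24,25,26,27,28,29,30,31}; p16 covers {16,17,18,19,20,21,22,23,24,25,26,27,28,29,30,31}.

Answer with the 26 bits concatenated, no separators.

11011001011000001110001010

s1 (pos 1,3,5,7,9,11,13,15,17,19,21,23,25,27,29,31): 0⊕1⊕1⊕1⊕1⊕0⊕0⊕1⊕0⊕0⊕0⊕1⊕0⊕0⊕0⊕0 = 0
s2 (pos 2,3,6,7,10,11,14,15,18,19,22,23,26,27,30,31): 1⊕1⊕0⊕1⊕0⊕0⊕1⊕1⊕0⊕0⊕1⊕1⊕0⊕0⊕1⊕0 = 0
s4 (pos 4,5,6,7,12,13,14,15,20,21,22,23,28,29,30,31): 1⊕1⊕0⊕1⊕1⊕0⊕1⊕1⊕0⊕0⊕1⊕1⊕1⊕0⊕1⊕0 = 0
s8 (pos 8,9,10,11,12,13,14,15,24,25,26,27,28,29,30,31): 1⊕1⊕0⊕0⊕1⊕0⊕1⊕1⊕1⊕0⊕0⊕0⊕1⊕0⊕1⊕0 = 0
s16 (pos 16,17,18,19,20,21,22,23,24,25,26,27,28,29,30,31): 1⊕0⊕0⊕0⊕0⊕0⊕1⊕1⊕1⊕0⊕0⊕0⊕1⊕0⊕1⊕0 = 0
Syndrome s16…s1 = 00000 → no error.
Read data bits from positions 3,5,6,7,9,10,11,12,13,14,15,17,18,19,20,21,22,23,24,25,26,27,28,29,30,31: 11011001011000001110001010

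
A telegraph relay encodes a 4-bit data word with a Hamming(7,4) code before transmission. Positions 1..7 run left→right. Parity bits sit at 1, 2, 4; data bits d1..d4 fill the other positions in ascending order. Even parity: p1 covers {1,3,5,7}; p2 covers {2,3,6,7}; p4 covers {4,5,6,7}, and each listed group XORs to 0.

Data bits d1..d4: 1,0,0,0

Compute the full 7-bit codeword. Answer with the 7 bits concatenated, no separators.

Place data at non-parity positions: p1 p2 1 p4 0 0 0
p1 (pos 1,3,5,7): XOR of data positions = 1⊕0⊕0 = 1
p2 (pos 2,3,6,7): XOR of data positions = 1⊕0⊕0 = 1
p4 (pos 4,5,6,7): XOR of data positions = 0⊕0⊕0 = 0
Codeword: 1110000

1110000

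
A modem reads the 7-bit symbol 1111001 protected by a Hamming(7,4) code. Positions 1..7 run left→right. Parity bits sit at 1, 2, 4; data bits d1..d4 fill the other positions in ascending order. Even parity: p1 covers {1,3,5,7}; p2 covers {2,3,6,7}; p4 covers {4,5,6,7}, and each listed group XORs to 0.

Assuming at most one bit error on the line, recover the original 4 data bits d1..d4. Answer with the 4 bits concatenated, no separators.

0001

s1 (pos 1,3,5,7): 1⊕1⊕0⊕1 = 1
s2 (pos 2,3,6,7): 1⊕1⊕0⊕1 = 1
s4 (pos 4,5,6,7): 1⊕0⊕0⊕1 = 0
Syndrome s4…s1 = 011 → error at position 3.
Flip position 3: 1111001 → 1101001
Read data bits from positions 3,5,6,7: 0001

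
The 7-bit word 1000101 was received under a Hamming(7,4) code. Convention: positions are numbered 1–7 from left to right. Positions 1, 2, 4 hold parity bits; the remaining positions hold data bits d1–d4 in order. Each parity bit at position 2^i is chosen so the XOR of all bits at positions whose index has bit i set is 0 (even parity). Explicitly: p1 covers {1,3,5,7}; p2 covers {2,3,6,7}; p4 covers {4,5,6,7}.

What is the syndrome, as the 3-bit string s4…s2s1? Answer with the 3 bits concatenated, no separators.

011

s1 (pos 1,3,5,7): 1⊕0⊕1⊕1 = 1
s2 (pos 2,3,6,7): 0⊕0⊕0⊕1 = 1
s4 (pos 4,5,6,7): 0⊕1⊕0⊕1 = 0
Syndrome s4…s1 = 011 → error at position 3.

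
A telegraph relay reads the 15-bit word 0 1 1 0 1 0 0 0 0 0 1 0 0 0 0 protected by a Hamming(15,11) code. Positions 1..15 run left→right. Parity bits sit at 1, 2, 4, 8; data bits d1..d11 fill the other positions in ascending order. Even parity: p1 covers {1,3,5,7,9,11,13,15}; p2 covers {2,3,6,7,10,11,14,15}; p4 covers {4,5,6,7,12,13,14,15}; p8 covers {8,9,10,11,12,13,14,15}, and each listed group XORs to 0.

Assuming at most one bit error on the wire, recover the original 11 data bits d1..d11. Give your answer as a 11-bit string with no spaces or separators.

s1 (pos 1,3,5,7,9,11,13,15): 0⊕1⊕1⊕0⊕0⊕1⊕0⊕0 = 1
s2 (pos 2,3,6,7,10,11,14,15): 1⊕1⊕0⊕0⊕0⊕1⊕0⊕0 = 1
s4 (pos 4,5,6,7,12,13,14,15): 0⊕1⊕0⊕0⊕0⊕0⊕0⊕0 = 1
s8 (pos 8,9,10,11,12,13,14,15): 0⊕0⊕0⊕1⊕0⊕0⊕0⊕0 = 1
Syndrome s8…s1 = 1111 → error at position 15.
Flip position 15: 011010000010000 → 011010000010001
Read data bits from positions 3,5,6,7,9,10,11,12,13,14,15: 11000010001

11000010001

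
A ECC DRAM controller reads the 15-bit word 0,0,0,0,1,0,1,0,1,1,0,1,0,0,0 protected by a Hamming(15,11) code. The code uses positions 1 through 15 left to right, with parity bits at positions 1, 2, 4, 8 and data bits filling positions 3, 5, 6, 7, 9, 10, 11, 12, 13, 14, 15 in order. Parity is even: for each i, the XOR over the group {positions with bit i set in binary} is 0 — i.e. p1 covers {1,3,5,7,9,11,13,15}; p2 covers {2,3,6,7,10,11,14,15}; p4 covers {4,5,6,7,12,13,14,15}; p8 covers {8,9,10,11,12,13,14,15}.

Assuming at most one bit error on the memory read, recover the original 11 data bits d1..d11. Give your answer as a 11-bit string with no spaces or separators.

s1 (pos 1,3,5,7,9,11,13,15): 0⊕0⊕1⊕1⊕1⊕0⊕0⊕0 = 1
s2 (pos 2,3,6,7,10,11,14,15): 0⊕0⊕0⊕1⊕1⊕0⊕0⊕0 = 0
s4 (pos 4,5,6,7,12,13,14,15): 0⊕1⊕0⊕1⊕1⊕0⊕0⊕0 = 1
s8 (pos 8,9,10,11,12,13,14,15): 0⊕1⊕1⊕0⊕1⊕0⊕0⊕0 = 1
Syndrome s8…s1 = 1101 → error at position 13.
Flip position 13: 000010101101000 → 000010101101100
Read data bits from positions 3,5,6,7,9,10,11,12,13,14,15: 01011101100

01011101100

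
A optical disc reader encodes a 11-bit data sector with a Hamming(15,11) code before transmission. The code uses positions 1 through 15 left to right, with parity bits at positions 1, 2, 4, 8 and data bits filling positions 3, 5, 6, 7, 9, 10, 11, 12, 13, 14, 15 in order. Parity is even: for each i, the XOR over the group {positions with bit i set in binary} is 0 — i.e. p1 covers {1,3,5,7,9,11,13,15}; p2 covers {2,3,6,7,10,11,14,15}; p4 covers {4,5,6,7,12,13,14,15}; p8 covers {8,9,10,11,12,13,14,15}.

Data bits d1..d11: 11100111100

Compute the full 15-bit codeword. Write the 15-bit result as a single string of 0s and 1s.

Place data at non-parity positions: p1 p2 1 p4 1 1 0 p8 0 1 1 1 1 0 0
p1 (pos 1,3,5,7,9,11,13,15): XOR of data positions = 1⊕1⊕0⊕0⊕1⊕1⊕0 = 0
p2 (pos 2,3,6,7,10,11,14,15): XOR of data positions = 1⊕1⊕0⊕1⊕1⊕0⊕0 = 0
p4 (pos 4,5,6,7,12,13,14,15): XOR of data positions = 1⊕1⊕0⊕1⊕1⊕0⊕0 = 0
p8 (pos 8,9,10,11,12,13,14,15): XOR of data positions = 0⊕1⊕1⊕1⊕1⊕0⊕0 = 0
Codeword: 001011000111100

001011000111100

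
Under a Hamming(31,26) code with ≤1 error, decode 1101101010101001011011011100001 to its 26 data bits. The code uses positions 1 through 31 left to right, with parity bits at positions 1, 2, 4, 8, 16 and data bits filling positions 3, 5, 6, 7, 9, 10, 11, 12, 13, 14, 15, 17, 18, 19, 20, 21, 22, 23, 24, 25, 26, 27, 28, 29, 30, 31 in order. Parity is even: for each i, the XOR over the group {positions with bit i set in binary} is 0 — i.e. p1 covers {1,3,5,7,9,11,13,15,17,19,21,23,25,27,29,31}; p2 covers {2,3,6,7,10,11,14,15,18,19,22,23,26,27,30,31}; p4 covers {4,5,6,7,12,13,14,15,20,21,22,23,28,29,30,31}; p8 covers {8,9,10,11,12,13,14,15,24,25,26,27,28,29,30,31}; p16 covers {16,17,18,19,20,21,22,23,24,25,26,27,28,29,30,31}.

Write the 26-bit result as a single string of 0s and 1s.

01011010100011011011101001

s1 (pos 1,3,5,7,9,11,13,15,17,19,21,23,25,27,29,31): 1⊕0⊕1⊕1⊕1⊕1⊕1⊕0⊕0⊕1⊕1⊕0⊕1⊕0⊕0⊕1 = 0
s2 (pos 2,3,6,7,10,11,14,15,18,19,22,23,26,27,30,31): 1⊕0⊕0⊕1⊕0⊕1⊕0⊕0⊕1⊕1⊕1⊕0⊕1⊕0⊕0⊕1 = 0
s4 (pos 4,5,6,7,12,13,14,15,20,21,22,23,28,29,30,31): 1⊕1⊕0⊕1⊕0⊕1⊕0⊕0⊕0⊕1⊕1⊕0⊕0⊕0⊕0⊕1 = 1
s8 (pos 8,9,10,11,12,13,14,15,24,25,26,27,28,29,30,31): 0⊕1⊕0⊕1⊕0⊕1⊕0⊕0⊕1⊕1⊕1⊕0⊕0⊕0⊕0⊕1 = 1
s16 (pos 16,17,18,19,20,21,22,23,24,25,26,27,28,29,30,31): 1⊕0⊕1⊕1⊕0⊕1⊕1⊕0⊕1⊕1⊕1⊕0⊕0⊕0⊕0⊕1 = 1
Syndrome s16…s1 = 11100 → error at position 28.
Flip position 28: 1101101010101001011011011100001 → 1101101010101001011011011101001
Read data bits from positions 3,5,6,7,9,10,11,12,13,14,15,17,18,19,20,21,22,23,24,25,26,27,28,29,30,31: 01011010100011011011101001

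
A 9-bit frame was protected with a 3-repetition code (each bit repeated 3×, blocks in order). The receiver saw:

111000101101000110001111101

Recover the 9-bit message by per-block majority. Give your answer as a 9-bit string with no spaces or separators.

101101011

Block 1 (111): 3 ones → 1
Block 2 (000): 0 ones → 0
Block 3 (101): 2 ones → 1
Block 4 (101): 2 ones → 1
Block 5 (000): 0 ones → 0
Block 6 (110): 2 ones → 1
Block 7 (001): 1 one → 0
Block 8 (111): 3 ones → 1
Block 9 (101): 2 ones → 1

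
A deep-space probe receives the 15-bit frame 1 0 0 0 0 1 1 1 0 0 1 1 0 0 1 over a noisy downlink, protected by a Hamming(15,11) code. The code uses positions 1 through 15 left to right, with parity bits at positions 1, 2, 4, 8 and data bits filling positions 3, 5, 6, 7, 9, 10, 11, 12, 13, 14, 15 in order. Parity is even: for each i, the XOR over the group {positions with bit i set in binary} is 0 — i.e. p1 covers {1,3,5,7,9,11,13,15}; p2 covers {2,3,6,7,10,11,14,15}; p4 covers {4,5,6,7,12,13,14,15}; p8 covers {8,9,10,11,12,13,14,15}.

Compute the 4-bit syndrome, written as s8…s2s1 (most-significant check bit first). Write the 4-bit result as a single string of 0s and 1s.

s1 (pos 1,3,5,7,9,11,13,15): 1⊕0⊕0⊕1⊕0⊕1⊕0⊕1 = 0
s2 (pos 2,3,6,7,10,11,14,15): 0⊕0⊕1⊕1⊕0⊕1⊕0⊕1 = 0
s4 (pos 4,5,6,7,12,13,14,15): 0⊕0⊕1⊕1⊕1⊕0⊕0⊕1 = 0
s8 (pos 8,9,10,11,12,13,14,15): 1⊕0⊕0⊕1⊕1⊕0⊕0⊕1 = 0
Syndrome s8…s1 = 0000 → no error.

0000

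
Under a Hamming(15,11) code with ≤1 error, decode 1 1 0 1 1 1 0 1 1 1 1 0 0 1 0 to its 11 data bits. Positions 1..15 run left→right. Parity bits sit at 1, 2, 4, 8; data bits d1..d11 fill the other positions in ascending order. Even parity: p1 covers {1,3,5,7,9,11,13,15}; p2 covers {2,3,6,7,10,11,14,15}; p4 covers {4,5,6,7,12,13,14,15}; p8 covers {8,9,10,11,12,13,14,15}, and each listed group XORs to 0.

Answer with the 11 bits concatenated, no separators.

s1 (pos 1,3,5,7,9,11,13,15): 1⊕0⊕1⊕0⊕1⊕1⊕0⊕0 = 0
s2 (pos 2,3,6,7,10,11,14,15): 1⊕0⊕1⊕0⊕1⊕1⊕1⊕0 = 1
s4 (pos 4,5,6,7,12,13,14,15): 1⊕1⊕1⊕0⊕0⊕0⊕1⊕0 = 0
s8 (pos 8,9,10,11,12,13,14,15): 1⊕1⊕1⊕1⊕0⊕0⊕1⊕0 = 1
Syndrome s8…s1 = 1010 → error at position 10.
Flip position 10: 110111011110010 → 110111011010010
Read data bits from positions 3,5,6,7,9,10,11,12,13,14,15: 01101010010

01101010010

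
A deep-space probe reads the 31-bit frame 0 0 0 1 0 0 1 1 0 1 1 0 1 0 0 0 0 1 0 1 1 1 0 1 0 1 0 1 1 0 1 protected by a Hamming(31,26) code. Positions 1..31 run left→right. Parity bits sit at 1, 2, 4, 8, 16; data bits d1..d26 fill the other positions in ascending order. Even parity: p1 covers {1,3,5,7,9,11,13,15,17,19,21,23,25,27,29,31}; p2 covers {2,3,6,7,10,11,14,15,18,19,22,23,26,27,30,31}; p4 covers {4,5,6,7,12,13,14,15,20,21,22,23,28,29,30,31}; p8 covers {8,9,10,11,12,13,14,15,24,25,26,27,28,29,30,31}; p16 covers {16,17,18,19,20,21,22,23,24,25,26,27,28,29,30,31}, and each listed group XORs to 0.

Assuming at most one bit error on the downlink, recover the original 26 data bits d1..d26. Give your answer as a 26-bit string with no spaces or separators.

00010110100010111010101111

s1 (pos 1,3,5,7,9,11,13,15,17,19,21,23,25,27,29,31): 0⊕0⊕0⊕1⊕0⊕1⊕1⊕0⊕0⊕0⊕1⊕0⊕0⊕0⊕1⊕1 = 0
s2 (pos 2,3,6,7,10,11,14,15,18,19,22,23,26,27,30,31): 0⊕0⊕0⊕1⊕1⊕1⊕0⊕0⊕1⊕0⊕1⊕0⊕1⊕0⊕0⊕1 = 1
s4 (pos 4,5,6,7,12,13,14,15,20,21,22,23,28,29,30,31): 1⊕0⊕0⊕1⊕0⊕1⊕0⊕0⊕1⊕1⊕1⊕0⊕1⊕1⊕0⊕1 = 1
s8 (pos 8,9,10,11,12,13,14,15,24,25,26,27,28,29,30,31): 1⊕0⊕1⊕1⊕0⊕1⊕0⊕0⊕1⊕0⊕1⊕0⊕1⊕1⊕0⊕1 = 1
s16 (pos 16,17,18,19,20,21,22,23,24,25,26,27,28,29,30,31): 0⊕0⊕1⊕0⊕1⊕1⊕1⊕0⊕1⊕0⊕1⊕0⊕1⊕1⊕0⊕1 = 1
Syndrome s16…s1 = 11110 → error at position 30.
Flip position 30: 0001001101101000010111010101101 → 0001001101101000010111010101111
Read data bits from positions 3,5,6,7,9,10,11,12,13,14,15,17,18,19,20,21,22,23,24,25,26,27,28,29,30,31: 00010110100010111010101111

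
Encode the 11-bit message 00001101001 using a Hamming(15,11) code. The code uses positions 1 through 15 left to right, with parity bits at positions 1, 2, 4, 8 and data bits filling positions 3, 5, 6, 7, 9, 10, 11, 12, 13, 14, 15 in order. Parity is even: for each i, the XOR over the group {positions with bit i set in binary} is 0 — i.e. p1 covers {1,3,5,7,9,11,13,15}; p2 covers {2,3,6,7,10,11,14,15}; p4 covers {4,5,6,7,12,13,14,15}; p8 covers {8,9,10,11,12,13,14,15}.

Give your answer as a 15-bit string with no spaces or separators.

Place data at non-parity positions: p1 p2 0 p4 0 0 0 p8 1 1 0 1 0 0 1
p1 (pos 1,3,5,7,9,11,13,15): XOR of data positions = 0⊕0⊕0⊕1⊕0⊕0⊕1 = 0
p2 (pos 2,3,6,7,10,11,14,15): XOR of data positions = 0⊕0⊕0⊕1⊕0⊕0⊕1 = 0
p4 (pos 4,5,6,7,12,13,14,15): XOR of data positions = 0⊕0⊕0⊕1⊕0⊕0⊕1 = 0
p8 (pos 8,9,10,11,12,13,14,15): XOR of data positions = 1⊕1⊕0⊕1⊕0⊕0⊕1 = 0
Codeword: 000000001101001

000000001101001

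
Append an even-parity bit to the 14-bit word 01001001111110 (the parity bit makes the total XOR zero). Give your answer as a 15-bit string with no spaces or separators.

XOR of the 14 data bits: 0⊕1⊕0⊕0⊕1⊕0⊕0⊕1⊕1⊕1⊕1⊕1⊕1⊕0 = 0
Parity bit = 0 (so all 15 bits XOR to 0).

010010011111100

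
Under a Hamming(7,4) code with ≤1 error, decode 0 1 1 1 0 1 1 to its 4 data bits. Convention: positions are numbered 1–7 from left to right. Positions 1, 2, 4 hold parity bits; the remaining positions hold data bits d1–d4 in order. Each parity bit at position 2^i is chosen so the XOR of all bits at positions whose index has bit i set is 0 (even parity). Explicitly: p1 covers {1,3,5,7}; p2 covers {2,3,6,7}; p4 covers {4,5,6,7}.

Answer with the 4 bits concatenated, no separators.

s1 (pos 1,3,5,7): 0⊕1⊕0⊕1 = 0
s2 (pos 2,3,6,7): 1⊕1⊕1⊕1 = 0
s4 (pos 4,5,6,7): 1⊕0⊕1⊕1 = 1
Syndrome s4…s1 = 100 → error at position 4.
Flip position 4: 0111011 → 0110011
Read data bits from positions 3,5,6,7: 1011

1011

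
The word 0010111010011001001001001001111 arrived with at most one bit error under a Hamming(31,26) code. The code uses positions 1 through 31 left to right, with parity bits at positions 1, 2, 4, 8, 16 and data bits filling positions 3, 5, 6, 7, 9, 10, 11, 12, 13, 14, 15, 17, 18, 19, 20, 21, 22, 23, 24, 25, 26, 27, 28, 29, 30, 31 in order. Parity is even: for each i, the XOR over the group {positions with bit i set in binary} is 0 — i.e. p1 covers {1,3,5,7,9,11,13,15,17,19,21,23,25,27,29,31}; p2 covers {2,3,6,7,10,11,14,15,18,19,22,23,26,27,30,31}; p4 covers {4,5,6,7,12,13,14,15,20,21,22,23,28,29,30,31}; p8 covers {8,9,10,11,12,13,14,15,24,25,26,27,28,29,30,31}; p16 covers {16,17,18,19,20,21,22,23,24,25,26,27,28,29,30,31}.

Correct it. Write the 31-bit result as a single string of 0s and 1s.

0000111010011001001001001001111

s1 (pos 1,3,5,7,9,11,13,15,17,19,21,23,25,27,29,31): 0⊕1⊕1⊕1⊕1⊕0⊕1⊕0⊕0⊕1⊕0⊕0⊕1⊕0⊕1⊕1 = 1
s2 (pos 2,3,6,7,10,11,14,15,18,19,22,23,26,27,30,31): 0⊕1⊕1⊕1⊕0⊕0⊕0⊕0⊕0⊕1⊕1⊕0⊕0⊕0⊕1⊕1 = 1
s4 (pos 4,5,6,7,12,13,14,15,20,21,22,23,28,29,30,31): 0⊕1⊕1⊕1⊕1⊕1⊕0⊕0⊕0⊕0⊕1⊕0⊕1⊕1⊕1⊕1 = 0
s8 (pos 8,9,10,11,12,13,14,15,24,25,26,27,28,29,30,31): 0⊕1⊕0⊕0⊕1⊕1⊕0⊕0⊕0⊕1⊕0⊕0⊕1⊕1⊕1⊕1 = 0
s16 (pos 16,17,18,19,20,21,22,23,24,25,26,27,28,29,30,31): 1⊕0⊕0⊕1⊕0⊕0⊕1⊕0⊕0⊕1⊕0⊕0⊕1⊕1⊕1⊕1 = 0
Syndrome s16…s1 = 00011 → error at position 3.
Flip position 3: 0010111010011001001001001001111 → 0000111010011001001001001001111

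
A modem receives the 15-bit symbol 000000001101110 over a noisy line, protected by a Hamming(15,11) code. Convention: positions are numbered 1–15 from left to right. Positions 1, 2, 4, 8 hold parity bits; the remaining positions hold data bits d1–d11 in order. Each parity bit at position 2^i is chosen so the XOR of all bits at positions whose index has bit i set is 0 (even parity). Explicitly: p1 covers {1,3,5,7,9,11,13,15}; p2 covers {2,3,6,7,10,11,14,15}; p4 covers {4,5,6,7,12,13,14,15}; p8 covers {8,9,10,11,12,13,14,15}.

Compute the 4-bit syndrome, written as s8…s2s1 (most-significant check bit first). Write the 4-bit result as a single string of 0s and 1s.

1100

s1 (pos 1,3,5,7,9,11,13,15): 0⊕0⊕0⊕0⊕1⊕0⊕1⊕0 = 0
s2 (pos 2,3,6,7,10,11,14,15): 0⊕0⊕0⊕0⊕1⊕0⊕1⊕0 = 0
s4 (pos 4,5,6,7,12,13,14,15): 0⊕0⊕0⊕0⊕1⊕1⊕1⊕0 = 1
s8 (pos 8,9,10,11,12,13,14,15): 0⊕1⊕1⊕0⊕1⊕1⊕1⊕0 = 1
Syndrome s8…s1 = 1100 → error at position 12.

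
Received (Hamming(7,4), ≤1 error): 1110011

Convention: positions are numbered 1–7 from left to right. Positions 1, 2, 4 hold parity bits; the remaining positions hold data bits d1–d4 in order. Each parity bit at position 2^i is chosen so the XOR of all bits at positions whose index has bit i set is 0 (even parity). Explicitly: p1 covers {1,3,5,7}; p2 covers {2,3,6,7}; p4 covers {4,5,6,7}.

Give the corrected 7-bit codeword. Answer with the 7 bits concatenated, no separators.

0110011

s1 (pos 1,3,5,7): 1⊕1⊕0⊕1 = 1
s2 (pos 2,3,6,7): 1⊕1⊕1⊕1 = 0
s4 (pos 4,5,6,7): 0⊕0⊕1⊕1 = 0
Syndrome s4…s1 = 001 → error at position 1.
Flip position 1: 1110011 → 0110011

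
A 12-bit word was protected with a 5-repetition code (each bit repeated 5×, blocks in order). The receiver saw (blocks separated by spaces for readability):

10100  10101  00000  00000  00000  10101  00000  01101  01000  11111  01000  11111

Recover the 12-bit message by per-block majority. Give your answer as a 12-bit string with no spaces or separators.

Block 1 (10100): 2 ones → 0
Block 2 (10101): 3 ones → 1
Block 3 (00000): 0 ones → 0
Block 4 (00000): 0 ones → 0
Block 5 (00000): 0 ones → 0
Block 6 (10101): 3 ones → 1
Block 7 (00000): 0 ones → 0
Block 8 (01101): 3 ones → 1
Block 9 (01000): 1 one → 0
Block 10 (11111): 5 ones → 1
Block 11 (01000): 1 one → 0
Block 12 (11111): 5 ones → 1

010001010101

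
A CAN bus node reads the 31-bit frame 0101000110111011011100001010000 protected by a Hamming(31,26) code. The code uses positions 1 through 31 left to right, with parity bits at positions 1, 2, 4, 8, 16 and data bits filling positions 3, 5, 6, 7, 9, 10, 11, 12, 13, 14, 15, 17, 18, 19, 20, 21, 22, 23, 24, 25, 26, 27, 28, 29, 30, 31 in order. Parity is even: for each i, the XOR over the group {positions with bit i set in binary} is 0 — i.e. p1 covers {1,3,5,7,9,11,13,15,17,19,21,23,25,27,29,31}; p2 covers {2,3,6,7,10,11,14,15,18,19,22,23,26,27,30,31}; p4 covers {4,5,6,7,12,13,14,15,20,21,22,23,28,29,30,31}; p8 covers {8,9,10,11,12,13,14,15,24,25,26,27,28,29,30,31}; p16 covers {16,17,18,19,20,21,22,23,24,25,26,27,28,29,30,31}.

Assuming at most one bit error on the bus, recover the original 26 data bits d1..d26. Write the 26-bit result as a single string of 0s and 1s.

s1 (pos 1,3,5,7,9,11,13,15,17,19,21,23,25,27,29,31): 0⊕0⊕0⊕0⊕1⊕1⊕1⊕1⊕0⊕1⊕0⊕0⊕1⊕1⊕0⊕0 = 1
s2 (pos 2,3,6,7,10,11,14,15,18,19,22,23,26,27,30,31): 1⊕0⊕0⊕0⊕0⊕1⊕0⊕1⊕1⊕1⊕0⊕0⊕0⊕1⊕0⊕0 = 0
s4 (pos 4,5,6,7,12,13,14,15,20,21,22,23,28,29,30,31): 1⊕0⊕0⊕0⊕1⊕1⊕0⊕1⊕1⊕0⊕0⊕0⊕0⊕0⊕0⊕0 = 1
s8 (pos 8,9,10,11,12,13,14,15,24,25,26,27,28,29,30,31): 1⊕1⊕0⊕1⊕1⊕1⊕0⊕1⊕0⊕1⊕0⊕1⊕0⊕0⊕0⊕0 = 0
s16 (pos 16,17,18,19,20,21,22,23,24,25,26,27,28,29,30,31): 1⊕0⊕1⊕1⊕1⊕0⊕0⊕0⊕0⊕1⊕0⊕1⊕0⊕0⊕0⊕0 = 0
Syndrome s16…s1 = 00101 → error at position 5.
Flip position 5: 0101000110111011011100001010000 → 0101100110111011011100001010000
Read data bits from positions 3,5,6,7,9,10,11,12,13,14,15,17,18,19,20,21,22,23,24,25,26,27,28,29,30,31: 01001011101011100001010000

01001011101011100001010000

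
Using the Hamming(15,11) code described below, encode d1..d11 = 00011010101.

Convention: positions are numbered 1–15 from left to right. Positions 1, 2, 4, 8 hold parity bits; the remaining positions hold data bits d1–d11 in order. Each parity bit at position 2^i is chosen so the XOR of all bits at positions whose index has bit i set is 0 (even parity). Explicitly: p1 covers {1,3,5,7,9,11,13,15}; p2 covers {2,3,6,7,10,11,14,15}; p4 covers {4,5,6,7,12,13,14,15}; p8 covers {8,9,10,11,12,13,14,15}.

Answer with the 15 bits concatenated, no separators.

110100101010101

Place data at non-parity positions: p1 p2 0 p4 0 0 1 p8 1 0 1 0 1 0 1
p1 (pos 1,3,5,7,9,11,13,15): XOR of data positions = 0⊕0⊕1⊕1⊕1⊕1⊕1 = 1
p2 (pos 2,3,6,7,10,11,14,15): XOR of data positions = 0⊕0⊕1⊕0⊕1⊕0⊕1 = 1
p4 (pos 4,5,6,7,12,13,14,15): XOR of data positions = 0⊕0⊕1⊕0⊕1⊕0⊕1 = 1
p8 (pos 8,9,10,11,12,13,14,15): XOR of data positions = 1⊕0⊕1⊕0⊕1⊕0⊕1 = 0
Codeword: 110100101010101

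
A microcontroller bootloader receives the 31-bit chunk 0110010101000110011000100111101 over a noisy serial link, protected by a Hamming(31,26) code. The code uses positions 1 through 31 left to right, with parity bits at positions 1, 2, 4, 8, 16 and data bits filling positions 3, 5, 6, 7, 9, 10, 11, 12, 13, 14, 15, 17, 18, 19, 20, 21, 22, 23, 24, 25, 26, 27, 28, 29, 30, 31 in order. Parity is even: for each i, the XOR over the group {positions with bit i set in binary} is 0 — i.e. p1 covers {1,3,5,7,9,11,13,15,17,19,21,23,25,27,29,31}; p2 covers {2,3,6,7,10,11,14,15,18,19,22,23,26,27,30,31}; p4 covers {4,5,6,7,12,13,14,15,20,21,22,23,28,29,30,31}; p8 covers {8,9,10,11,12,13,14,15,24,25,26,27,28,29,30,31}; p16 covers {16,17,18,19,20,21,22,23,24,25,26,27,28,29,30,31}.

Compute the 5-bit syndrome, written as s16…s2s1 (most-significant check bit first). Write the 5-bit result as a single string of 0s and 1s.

01101

s1 (pos 1,3,5,7,9,11,13,15,17,19,21,23,25,27,29,31): 0⊕1⊕0⊕0⊕0⊕0⊕0⊕1⊕0⊕1⊕0⊕1⊕0⊕1⊕1⊕1 = 1
s2 (pos 2,3,6,7,10,11,14,15,18,19,22,23,26,27,30,31): 1⊕1⊕1⊕0⊕1⊕0⊕1⊕1⊕1⊕1⊕0⊕1⊕1⊕1⊕0⊕1 = 0
s4 (pos 4,5,6,7,12,13,14,15,20,21,22,23,28,29,30,31): 0⊕0⊕1⊕0⊕0⊕0⊕1⊕1⊕0⊕0⊕0⊕1⊕1⊕1⊕0⊕1 = 1
s8 (pos 8,9,10,11,12,13,14,15,24,25,26,27,28,29,30,31): 1⊕0⊕1⊕0⊕0⊕0⊕1⊕1⊕0⊕0⊕1⊕1⊕1⊕1⊕0⊕1 = 1
s16 (pos 16,17,18,19,20,21,22,23,24,25,26,27,28,29,30,31): 0⊕0⊕1⊕1⊕0⊕0⊕0⊕1⊕0⊕0⊕1⊕1⊕1⊕1⊕0⊕1 = 0
Syndrome s16…s1 = 01101 → error at position 13.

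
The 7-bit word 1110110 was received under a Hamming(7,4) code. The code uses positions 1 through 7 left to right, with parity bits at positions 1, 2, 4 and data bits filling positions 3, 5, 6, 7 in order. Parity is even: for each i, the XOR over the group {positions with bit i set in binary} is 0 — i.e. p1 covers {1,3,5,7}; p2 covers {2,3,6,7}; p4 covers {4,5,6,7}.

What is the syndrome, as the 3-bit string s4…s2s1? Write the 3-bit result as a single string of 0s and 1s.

011

s1 (pos 1,3,5,7): 1⊕1⊕1⊕0 = 1
s2 (pos 2,3,6,7): 1⊕1⊕1⊕0 = 1
s4 (pos 4,5,6,7): 0⊕1⊕1⊕0 = 0
Syndrome s4…s1 = 011 → error at position 3.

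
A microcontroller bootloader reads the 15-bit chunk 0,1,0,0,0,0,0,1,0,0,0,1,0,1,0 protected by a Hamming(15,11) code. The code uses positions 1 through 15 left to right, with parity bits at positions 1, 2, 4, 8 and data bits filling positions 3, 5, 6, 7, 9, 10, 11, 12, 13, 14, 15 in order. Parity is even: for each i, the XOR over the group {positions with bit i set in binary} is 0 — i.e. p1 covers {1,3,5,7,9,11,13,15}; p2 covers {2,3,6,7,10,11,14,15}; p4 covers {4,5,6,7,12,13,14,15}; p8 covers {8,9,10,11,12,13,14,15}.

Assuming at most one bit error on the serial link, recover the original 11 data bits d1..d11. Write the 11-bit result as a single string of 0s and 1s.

00000001010

s1 (pos 1,3,5,7,9,11,13,15): 0⊕0⊕0⊕0⊕0⊕0⊕0⊕0 = 0
s2 (pos 2,3,6,7,10,11,14,15): 1⊕0⊕0⊕0⊕0⊕0⊕1⊕0 = 0
s4 (pos 4,5,6,7,12,13,14,15): 0⊕0⊕0⊕0⊕1⊕0⊕1⊕0 = 0
s8 (pos 8,9,10,11,12,13,14,15): 1⊕0⊕0⊕0⊕1⊕0⊕1⊕0 = 1
Syndrome s8…s1 = 1000 → error at position 8.
Flip position 8: 010000010001010 → 010000000001010
Read data bits from positions 3,5,6,7,9,10,11,12,13,14,15: 00000001010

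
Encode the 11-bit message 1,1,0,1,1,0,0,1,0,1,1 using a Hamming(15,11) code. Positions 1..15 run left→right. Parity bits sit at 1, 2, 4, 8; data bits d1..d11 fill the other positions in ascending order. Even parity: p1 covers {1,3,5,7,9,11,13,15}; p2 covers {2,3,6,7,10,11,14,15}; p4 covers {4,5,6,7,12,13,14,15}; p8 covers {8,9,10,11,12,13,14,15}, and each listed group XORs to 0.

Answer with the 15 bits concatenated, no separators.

101110101001011

Place data at non-parity positions: p1 p2 1 p4 1 0 1 p8 1 0 0 1 0 1 1
p1 (pos 1,3,5,7,9,11,13,15): XOR of data positions = 1⊕1⊕1⊕1⊕0⊕0⊕1 = 1
p2 (pos 2,3,6,7,10,11,14,15): XOR of data positions = 1⊕0⊕1⊕0⊕0⊕1⊕1 = 0
p4 (pos 4,5,6,7,12,13,14,15): XOR of data positions = 1⊕0⊕1⊕1⊕0⊕1⊕1 = 1
p8 (pos 8,9,10,11,12,13,14,15): XOR of data positions = 1⊕0⊕0⊕1⊕0⊕1⊕1 = 0
Codeword: 101110101001011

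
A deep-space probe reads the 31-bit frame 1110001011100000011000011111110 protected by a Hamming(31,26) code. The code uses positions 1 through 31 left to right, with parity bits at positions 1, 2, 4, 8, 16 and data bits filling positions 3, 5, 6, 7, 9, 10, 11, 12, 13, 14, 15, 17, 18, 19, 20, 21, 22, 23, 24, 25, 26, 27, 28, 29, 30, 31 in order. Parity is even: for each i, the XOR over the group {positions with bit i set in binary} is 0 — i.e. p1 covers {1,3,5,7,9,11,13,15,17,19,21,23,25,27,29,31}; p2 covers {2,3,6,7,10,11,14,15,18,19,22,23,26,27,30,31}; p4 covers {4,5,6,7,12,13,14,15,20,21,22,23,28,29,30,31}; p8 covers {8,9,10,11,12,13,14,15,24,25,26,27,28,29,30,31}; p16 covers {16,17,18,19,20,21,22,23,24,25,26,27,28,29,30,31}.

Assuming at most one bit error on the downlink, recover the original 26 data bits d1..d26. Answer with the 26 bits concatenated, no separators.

10011110000111000011111110

s1 (pos 1,3,5,7,9,11,13,15,17,19,21,23,25,27,29,31): 1⊕1⊕0⊕1⊕1⊕1⊕0⊕0⊕0⊕1⊕0⊕0⊕1⊕1⊕1⊕0 = 1
s2 (pos 2,3,6,7,10,11,14,15,18,19,22,23,26,27,30,31): 1⊕1⊕0⊕1⊕1⊕1⊕0⊕0⊕1⊕1⊕0⊕0⊕1⊕1⊕1⊕0 = 0
s4 (pos 4,5,6,7,12,13,14,15,20,21,22,23,28,29,30,31): 0⊕0⊕0⊕1⊕0⊕0⊕0⊕0⊕0⊕0⊕0⊕0⊕1⊕1⊕1⊕0 = 0
s8 (pos 8,9,10,11,12,13,14,15,24,25,26,27,28,29,30,31): 0⊕1⊕1⊕1⊕0⊕0⊕0⊕0⊕1⊕1⊕1⊕1⊕1⊕1⊕1⊕0 = 0
s16 (pos 16,17,18,19,20,21,22,23,24,25,26,27,28,29,30,31): 0⊕0⊕1⊕1⊕0⊕0⊕0⊕0⊕1⊕1⊕1⊕1⊕1⊕1⊕1⊕0 = 1
Syndrome s16…s1 = 10001 → error at position 17.
Flip position 17: 1110001011100000011000011111110 → 1110001011100000111000011111110
Read data bits from positions 3,5,6,7,9,10,11,12,13,14,15,17,18,19,20,21,22,23,24,25,26,27,28,29,30,31: 10011110000111000011111110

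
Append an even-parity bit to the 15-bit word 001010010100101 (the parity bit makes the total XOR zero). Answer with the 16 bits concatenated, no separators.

XOR of the 15 data bits: 0⊕0⊕1⊕0⊕1⊕0⊕0⊕1⊕0⊕1⊕0⊕0⊕1⊕0⊕1 = 0
Parity bit = 0 (so all 16 bits XOR to 0).

0010100101001010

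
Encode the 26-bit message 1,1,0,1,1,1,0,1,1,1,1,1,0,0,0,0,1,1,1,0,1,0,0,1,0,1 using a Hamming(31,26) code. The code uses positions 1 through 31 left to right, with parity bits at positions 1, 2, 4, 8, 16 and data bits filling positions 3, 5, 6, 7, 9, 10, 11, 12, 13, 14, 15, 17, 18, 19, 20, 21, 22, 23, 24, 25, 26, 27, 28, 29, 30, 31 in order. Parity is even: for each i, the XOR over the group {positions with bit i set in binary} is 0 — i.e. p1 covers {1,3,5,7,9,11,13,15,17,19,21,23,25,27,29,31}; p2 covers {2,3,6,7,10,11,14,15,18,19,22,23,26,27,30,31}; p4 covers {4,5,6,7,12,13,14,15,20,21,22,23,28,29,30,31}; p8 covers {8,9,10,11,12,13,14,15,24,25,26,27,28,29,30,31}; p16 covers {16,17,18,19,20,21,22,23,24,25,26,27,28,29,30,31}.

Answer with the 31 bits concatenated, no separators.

0110101011011111100001110100101

Place data at non-parity positions: p1 p2 1 p4 1 0 1 p8 1 1 0 1 1 1 1 p16 1 0 0 0 0 1 1 1 0 1 0 0 1 0 1
p1 (pos 1,3,5,7,9,11,13,15,17,19,21,23,25,27,29,31): XOR of data positions = 1⊕1⊕1⊕1⊕0⊕1⊕1⊕1⊕0⊕0⊕1⊕0⊕0⊕1⊕1 = 0
p2 (pos 2,3,6,7,10,11,14,15,18,19,22,23,26,27,30,31): XOR of data positions = 1⊕0⊕1⊕1⊕0⊕1⊕1⊕0⊕0⊕1⊕1⊕1⊕0⊕0⊕1 = 1
p4 (pos 4,5,6,7,12,13,14,15,20,21,22,23,28,29,30,31): XOR of data positions = 1⊕0⊕1⊕1⊕1⊕1⊕1⊕0⊕0⊕1⊕1⊕0⊕1⊕0⊕1 = 0
p8 (pos 8,9,10,11,12,13,14,15,24,25,26,27,28,29,30,31): XOR of data positions = 1⊕1⊕0⊕1⊕1⊕1⊕1⊕1⊕0⊕1⊕0⊕0⊕1⊕0⊕1 = 0
p16 (pos 16,17,18,19,20,21,22,23,24,25,26,27,28,29,30,31): XOR of data positions = 1⊕0⊕0⊕0⊕0⊕1⊕1⊕1⊕0⊕1⊕0⊕0⊕1⊕0⊕1 = 1
Codeword: 0110101011011111100001110100101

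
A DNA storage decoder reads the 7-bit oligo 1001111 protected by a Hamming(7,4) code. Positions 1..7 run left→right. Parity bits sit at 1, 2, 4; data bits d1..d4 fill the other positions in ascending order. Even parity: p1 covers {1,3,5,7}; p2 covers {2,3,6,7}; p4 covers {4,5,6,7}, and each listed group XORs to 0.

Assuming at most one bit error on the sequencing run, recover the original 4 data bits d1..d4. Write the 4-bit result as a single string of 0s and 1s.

0111

s1 (pos 1,3,5,7): 1⊕0⊕1⊕1 = 1
s2 (pos 2,3,6,7): 0⊕0⊕1⊕1 = 0
s4 (pos 4,5,6,7): 1⊕1⊕1⊕1 = 0
Syndrome s4…s1 = 001 → error at position 1.
Flip position 1: 1001111 → 0001111
Read data bits from positions 3,5,6,7: 0111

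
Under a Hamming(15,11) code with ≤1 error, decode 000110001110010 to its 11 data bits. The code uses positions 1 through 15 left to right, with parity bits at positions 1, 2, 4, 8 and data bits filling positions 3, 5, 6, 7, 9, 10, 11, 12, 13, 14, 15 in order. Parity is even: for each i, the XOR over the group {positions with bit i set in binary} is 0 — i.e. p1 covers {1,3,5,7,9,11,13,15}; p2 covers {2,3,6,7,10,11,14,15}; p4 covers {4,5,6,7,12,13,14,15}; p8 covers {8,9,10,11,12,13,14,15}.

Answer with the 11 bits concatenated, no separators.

s1 (pos 1,3,5,7,9,11,13,15): 0⊕0⊕1⊕0⊕1⊕1⊕0⊕0 = 1
s2 (pos 2,3,6,7,10,11,14,15): 0⊕0⊕0⊕0⊕1⊕1⊕1⊕0 = 1
s4 (pos 4,5,6,7,12,13,14,15): 1⊕1⊕0⊕0⊕0⊕0⊕1⊕0 = 1
s8 (pos 8,9,10,11,12,13,14,15): 0⊕1⊕1⊕1⊕0⊕0⊕1⊕0 = 0
Syndrome s8…s1 = 0111 → error at position 7.
Flip position 7: 000110001110010 → 000110101110010
Read data bits from positions 3,5,6,7,9,10,11,12,13,14,15: 01011110010

01011110010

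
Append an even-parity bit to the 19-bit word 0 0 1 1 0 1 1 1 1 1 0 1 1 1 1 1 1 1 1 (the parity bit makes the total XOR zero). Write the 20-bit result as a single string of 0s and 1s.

XOR of the 19 data bits: 0⊕0⊕1⊕1⊕0⊕1⊕1⊕1⊕1⊕1⊕0⊕1⊕1⊕1⊕1⊕1⊕1⊕1⊕1 = 1
Parity bit = 1 (so all 20 bits XOR to 0).

00110111110111111111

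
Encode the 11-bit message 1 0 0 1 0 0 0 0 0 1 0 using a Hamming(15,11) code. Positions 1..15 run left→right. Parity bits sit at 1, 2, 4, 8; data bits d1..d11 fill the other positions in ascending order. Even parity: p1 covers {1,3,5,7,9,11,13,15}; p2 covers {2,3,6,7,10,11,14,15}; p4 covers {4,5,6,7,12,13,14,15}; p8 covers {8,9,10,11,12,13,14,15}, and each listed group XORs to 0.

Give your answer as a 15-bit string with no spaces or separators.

011000110000010

Place data at non-parity positions: p1 p2 1 p4 0 0 1 p8 0 0 0 0 0 1 0
p1 (pos 1,3,5,7,9,11,13,15): XOR of data positions = 1⊕0⊕1⊕0⊕0⊕0⊕0 = 0
p2 (pos 2,3,6,7,10,11,14,15): XOR of data positions = 1⊕0⊕1⊕0⊕0⊕1⊕0 = 1
p4 (pos 4,5,6,7,12,13,14,15): XOR of data positions = 0⊕0⊕1⊕0⊕0⊕1⊕0 = 0
p8 (pos 8,9,10,11,12,13,14,15): XOR of data positions = 0⊕0⊕0⊕0⊕0⊕1⊕0 = 1
Codeword: 011000110000010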